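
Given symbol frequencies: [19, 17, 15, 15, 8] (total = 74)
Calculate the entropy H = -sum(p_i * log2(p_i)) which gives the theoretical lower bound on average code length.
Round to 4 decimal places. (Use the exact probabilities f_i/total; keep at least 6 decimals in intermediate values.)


Per-symbol terms -p_i * log2(p_i) with p_i = f_i/74:
  p = 19/74 = 0.256757: log2(p) = -1.961526, -p*log2(p) = 0.503635
  p = 17/74 = 0.229730: log2(p) = -2.121991, -p*log2(p) = 0.487484
  p = 15/74 = 0.202703: log2(p) = -2.302563, -p*log2(p) = 0.466736
  p = 15/74 = 0.202703: log2(p) = -2.302563, -p*log2(p) = 0.466736
  p = 8/74 = 0.108108: log2(p) = -3.209453, -p*log2(p) = 0.346968
H = 0.503635 + 0.487484 + 0.466736 + 0.466736 + 0.346968 = 2.271559

H = 2.2716 bits/symbol


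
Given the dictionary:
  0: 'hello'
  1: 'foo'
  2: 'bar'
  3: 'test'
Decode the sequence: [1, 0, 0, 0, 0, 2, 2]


Look up each index in the dictionary:
  1 -> 'foo'
  0 -> 'hello'
  0 -> 'hello'
  0 -> 'hello'
  0 -> 'hello'
  2 -> 'bar'
  2 -> 'bar'

Decoded: "foo hello hello hello hello bar bar"


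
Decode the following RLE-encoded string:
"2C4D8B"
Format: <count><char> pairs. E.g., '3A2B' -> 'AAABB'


Expanding each <count><char> pair:
  2C -> 'CC'
  4D -> 'DDDD'
  8B -> 'BBBBBBBB'

Decoded = CCDDDDBBBBBBBB


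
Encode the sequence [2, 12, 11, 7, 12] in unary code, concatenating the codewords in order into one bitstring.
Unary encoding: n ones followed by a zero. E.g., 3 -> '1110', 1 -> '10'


Encode each number as n ones followed by a terminating 0:
  2 -> 110 (3 bits)
  12 -> 1111111111110 (13 bits)
  11 -> 111111111110 (12 bits)
  7 -> 11111110 (8 bits)
  12 -> 1111111111110 (13 bits)
Total length = 3 + 13 + 12 + 8 + 13 = 49 bits.

Unary([2, 12, 11, 7, 12]) = 1101111111111110111111111110111111101111111111110 (49 bits)


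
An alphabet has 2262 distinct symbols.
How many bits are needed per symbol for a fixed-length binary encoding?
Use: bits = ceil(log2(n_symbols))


log2(2262) = 11.1434
Bracket: 2^11 = 2048 < 2262 <= 2^12 = 4096
So ceil(log2(2262)) = 12

bits = ceil(log2(2262)) = ceil(11.1434) = 12 bits


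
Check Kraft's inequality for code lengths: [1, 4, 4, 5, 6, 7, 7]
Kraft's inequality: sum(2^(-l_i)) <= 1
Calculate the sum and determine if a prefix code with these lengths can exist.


Sum = 2^(-1) + 2^(-4) + 2^(-4) + 2^(-5) + 2^(-6) + 2^(-7) + 2^(-7)
    = 0.5 + 0.0625 + 0.0625 + 0.03125 + 0.015625 + 0.0078125 + 0.0078125
    = 88/128 = 0.6875
Since 0.6875 <= 1, Kraft's inequality IS satisfied.
A prefix code with these lengths CAN exist.

Kraft sum = 0.6875. Satisfied.


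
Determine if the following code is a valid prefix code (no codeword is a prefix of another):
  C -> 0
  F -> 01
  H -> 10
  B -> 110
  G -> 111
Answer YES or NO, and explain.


Checking each pair (does one codeword prefix another?):
  C='0' vs F='01': prefix -- VIOLATION

NO -- this is NOT a valid prefix code. C (0) is a prefix of F (01).


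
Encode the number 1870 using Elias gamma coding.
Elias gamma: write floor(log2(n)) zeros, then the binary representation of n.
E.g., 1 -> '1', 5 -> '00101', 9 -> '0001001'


num_bits = floor(log2(1870)) + 1 = 11
leading_zeros = num_bits - 1 = 10
binary(1870) = 11101001110

Elias gamma(1870) = '0000000000' + '11101001110' = 000000000011101001110 (21 bits)


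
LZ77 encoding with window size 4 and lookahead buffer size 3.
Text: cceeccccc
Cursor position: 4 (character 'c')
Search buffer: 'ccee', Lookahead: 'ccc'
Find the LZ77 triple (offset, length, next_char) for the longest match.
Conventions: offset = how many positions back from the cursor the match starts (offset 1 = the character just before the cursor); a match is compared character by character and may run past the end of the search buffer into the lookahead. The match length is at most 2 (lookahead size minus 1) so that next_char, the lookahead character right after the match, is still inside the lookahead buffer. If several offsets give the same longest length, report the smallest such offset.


Try each offset into the search buffer:
  offset=1 (pos 3, char 'e'): match length 0
  offset=2 (pos 2, char 'e'): match length 0
  offset=3 (pos 1, char 'c'): match length 1
  offset=4 (pos 0, char 'c'): match length 2
Longest match has length 2 at offset 4.
next_char = character at position 4 + 2 = 6 -> 'c'

Best match: offset=4, length=2 (matching 'cc' starting at position 0)
LZ77 triple: (4, 2, 'c')


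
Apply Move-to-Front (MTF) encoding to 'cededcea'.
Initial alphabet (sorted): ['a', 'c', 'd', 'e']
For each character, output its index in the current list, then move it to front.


MTF encoding:
'c': index 1 in ['a', 'c', 'd', 'e'] -> ['c', 'a', 'd', 'e']
'e': index 3 in ['c', 'a', 'd', 'e'] -> ['e', 'c', 'a', 'd']
'd': index 3 in ['e', 'c', 'a', 'd'] -> ['d', 'e', 'c', 'a']
'e': index 1 in ['d', 'e', 'c', 'a'] -> ['e', 'd', 'c', 'a']
'd': index 1 in ['e', 'd', 'c', 'a'] -> ['d', 'e', 'c', 'a']
'c': index 2 in ['d', 'e', 'c', 'a'] -> ['c', 'd', 'e', 'a']
'e': index 2 in ['c', 'd', 'e', 'a'] -> ['e', 'c', 'd', 'a']
'a': index 3 in ['e', 'c', 'd', 'a'] -> ['a', 'e', 'c', 'd']


Output: [1, 3, 3, 1, 1, 2, 2, 3]


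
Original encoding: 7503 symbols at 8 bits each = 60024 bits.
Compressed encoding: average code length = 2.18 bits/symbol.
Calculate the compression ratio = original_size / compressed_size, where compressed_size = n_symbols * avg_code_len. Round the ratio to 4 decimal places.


original_size = n_symbols * orig_bits = 7503 * 8 = 60024 bits
compressed_size = n_symbols * avg_code_len = 7503 * 2.18 = 16356.54 bits
ratio = original_size / compressed_size = 60024 / 16356.54 = 3.6697

Compression ratio = 3.6697


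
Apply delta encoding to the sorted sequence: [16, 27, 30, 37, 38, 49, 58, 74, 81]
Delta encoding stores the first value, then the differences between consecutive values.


First value: 16
Deltas:
  27 - 16 = 11
  30 - 27 = 3
  37 - 30 = 7
  38 - 37 = 1
  49 - 38 = 11
  58 - 49 = 9
  74 - 58 = 16
  81 - 74 = 7


Delta encoded: [16, 11, 3, 7, 1, 11, 9, 16, 7]


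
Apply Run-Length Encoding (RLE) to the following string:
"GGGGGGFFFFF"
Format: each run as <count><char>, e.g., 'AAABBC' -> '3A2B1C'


Scanning runs left to right:
  i=0: run of 'G' x 6 -> '6G'
  i=6: run of 'F' x 5 -> '5F'

RLE = 6G5F


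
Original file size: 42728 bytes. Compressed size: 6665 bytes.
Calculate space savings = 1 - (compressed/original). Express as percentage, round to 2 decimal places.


ratio = compressed/original = 6665/42728 = 0.155987
savings = 1 - ratio = 1 - 0.155987 = 0.844013
as a percentage: 0.844013 * 100 = 84.4%

Space savings = 1 - 6665/42728 = 84.4%


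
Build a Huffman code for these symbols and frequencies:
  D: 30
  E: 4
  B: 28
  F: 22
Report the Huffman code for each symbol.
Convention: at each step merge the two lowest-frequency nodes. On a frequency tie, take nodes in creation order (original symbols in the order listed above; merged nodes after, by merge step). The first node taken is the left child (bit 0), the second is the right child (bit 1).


Huffman tree construction:
Step 1: Merge E(4) + F(22) = 26
Step 2: Merge (E+F)(26) + B(28) = 54
Step 3: Merge D(30) + ((E+F)+B)(54) = 84
Read each symbol's code off the tree from the root (left child = 0, right child = 1).

Codes:
  D: 0 (length 1)
  E: 100 (length 3)
  B: 11 (length 2)
  F: 101 (length 3)
Average code length: 164/84 = 1.9524 bits/symbol


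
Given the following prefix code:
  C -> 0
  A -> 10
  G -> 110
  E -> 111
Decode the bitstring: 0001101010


Decoding step by step:
Bits 0 -> C
Bits 0 -> C
Bits 0 -> C
Bits 110 -> G
Bits 10 -> A
Bits 10 -> A


Decoded message: CCCGAA


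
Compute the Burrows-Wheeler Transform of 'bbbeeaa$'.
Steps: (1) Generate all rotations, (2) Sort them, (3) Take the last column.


Rotations (sorted):
  0: $bbbeeaa -> last char: a
  1: a$bbbeea -> last char: a
  2: aa$bbbee -> last char: e
  3: bbbeeaa$ -> last char: $
  4: bbeeaa$b -> last char: b
  5: beeaa$bb -> last char: b
  6: eaa$bbbe -> last char: e
  7: eeaa$bbb -> last char: b


BWT = aae$bbeb


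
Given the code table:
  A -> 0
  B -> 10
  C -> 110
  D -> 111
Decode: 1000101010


Decoding:
10 -> B
0 -> A
0 -> A
10 -> B
10 -> B
10 -> B


Result: BAABBB


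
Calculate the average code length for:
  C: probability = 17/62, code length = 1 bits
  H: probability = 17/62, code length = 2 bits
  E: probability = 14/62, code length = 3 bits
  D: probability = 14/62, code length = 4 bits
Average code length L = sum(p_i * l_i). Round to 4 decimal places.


Weighted contributions p_i * l_i:
  C: (17/62) * 1 = 17/62
  H: (17/62) * 2 = 34/62
  E: (14/62) * 3 = 42/62
  D: (14/62) * 4 = 56/62
Sum = (17 + 34 + 42 + 56)/62 = 149/62

L = 149/62 = 2.4032 bits/symbol


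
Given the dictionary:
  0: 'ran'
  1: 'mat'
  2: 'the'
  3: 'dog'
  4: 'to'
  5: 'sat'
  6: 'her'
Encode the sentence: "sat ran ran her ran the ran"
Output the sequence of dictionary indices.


Look up each word in the dictionary:
  'sat' -> 5
  'ran' -> 0
  'ran' -> 0
  'her' -> 6
  'ran' -> 0
  'the' -> 2
  'ran' -> 0

Encoded: [5, 0, 0, 6, 0, 2, 0]


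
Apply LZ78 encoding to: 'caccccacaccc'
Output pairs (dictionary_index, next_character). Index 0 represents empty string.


LZ78 encoding steps:
Dictionary: {0: ''}
Step 1: w='' (idx 0), next='c' -> output (0, 'c'), add 'c' as idx 1
Step 2: w='' (idx 0), next='a' -> output (0, 'a'), add 'a' as idx 2
Step 3: w='c' (idx 1), next='c' -> output (1, 'c'), add 'cc' as idx 3
Step 4: w='cc' (idx 3), next='a' -> output (3, 'a'), add 'cca' as idx 4
Step 5: w='c' (idx 1), next='a' -> output (1, 'a'), add 'ca' as idx 5
Step 6: w='cc' (idx 3), next='c' -> output (3, 'c'), add 'ccc' as idx 6


Encoded: [(0, 'c'), (0, 'a'), (1, 'c'), (3, 'a'), (1, 'a'), (3, 'c')]


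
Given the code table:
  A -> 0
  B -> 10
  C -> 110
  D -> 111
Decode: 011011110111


Decoding:
0 -> A
110 -> C
111 -> D
10 -> B
111 -> D


Result: ACDBD


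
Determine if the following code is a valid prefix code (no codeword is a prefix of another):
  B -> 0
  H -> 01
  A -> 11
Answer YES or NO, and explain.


Checking each pair (does one codeword prefix another?):
  B='0' vs H='01': prefix -- VIOLATION

NO -- this is NOT a valid prefix code. B (0) is a prefix of H (01).


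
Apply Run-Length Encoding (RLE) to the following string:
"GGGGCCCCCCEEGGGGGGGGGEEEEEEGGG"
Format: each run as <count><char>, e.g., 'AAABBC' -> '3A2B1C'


Scanning runs left to right:
  i=0: run of 'G' x 4 -> '4G'
  i=4: run of 'C' x 6 -> '6C'
  i=10: run of 'E' x 2 -> '2E'
  i=12: run of 'G' x 9 -> '9G'
  i=21: run of 'E' x 6 -> '6E'
  i=27: run of 'G' x 3 -> '3G'

RLE = 4G6C2E9G6E3G


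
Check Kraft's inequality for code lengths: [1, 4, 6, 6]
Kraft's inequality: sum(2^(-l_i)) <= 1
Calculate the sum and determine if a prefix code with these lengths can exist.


Sum = 2^(-1) + 2^(-4) + 2^(-6) + 2^(-6)
    = 0.5 + 0.0625 + 0.015625 + 0.015625
    = 38/64 = 0.59375
Since 0.59375 <= 1, Kraft's inequality IS satisfied.
A prefix code with these lengths CAN exist.

Kraft sum = 0.59375. Satisfied.


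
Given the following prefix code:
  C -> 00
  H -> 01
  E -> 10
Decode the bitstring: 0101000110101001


Decoding step by step:
Bits 01 -> H
Bits 01 -> H
Bits 00 -> C
Bits 01 -> H
Bits 10 -> E
Bits 10 -> E
Bits 10 -> E
Bits 01 -> H


Decoded message: HHCHEEEH


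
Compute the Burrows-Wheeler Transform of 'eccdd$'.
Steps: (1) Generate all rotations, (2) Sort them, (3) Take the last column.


Rotations (sorted):
  0: $eccdd -> last char: d
  1: ccdd$e -> last char: e
  2: cdd$ec -> last char: c
  3: d$eccd -> last char: d
  4: dd$ecc -> last char: c
  5: eccdd$ -> last char: $


BWT = decdc$


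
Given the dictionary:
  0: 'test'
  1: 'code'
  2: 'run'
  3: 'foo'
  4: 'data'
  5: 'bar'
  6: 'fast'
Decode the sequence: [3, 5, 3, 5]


Look up each index in the dictionary:
  3 -> 'foo'
  5 -> 'bar'
  3 -> 'foo'
  5 -> 'bar'

Decoded: "foo bar foo bar"


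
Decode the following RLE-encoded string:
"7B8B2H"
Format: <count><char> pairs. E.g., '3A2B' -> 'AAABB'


Expanding each <count><char> pair:
  7B -> 'BBBBBBB'
  8B -> 'BBBBBBBB'
  2H -> 'HH'

Decoded = BBBBBBBBBBBBBBBHH


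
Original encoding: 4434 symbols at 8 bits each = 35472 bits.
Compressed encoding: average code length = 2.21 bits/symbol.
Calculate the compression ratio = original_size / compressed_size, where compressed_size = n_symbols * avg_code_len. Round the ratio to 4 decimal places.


original_size = n_symbols * orig_bits = 4434 * 8 = 35472 bits
compressed_size = n_symbols * avg_code_len = 4434 * 2.21 = 9799.14 bits
ratio = original_size / compressed_size = 35472 / 9799.14 = 3.6199

Compression ratio = 3.6199


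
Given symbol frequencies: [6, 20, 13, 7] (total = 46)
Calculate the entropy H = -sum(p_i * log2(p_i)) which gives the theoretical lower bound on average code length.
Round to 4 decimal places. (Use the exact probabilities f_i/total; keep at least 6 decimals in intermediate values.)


Per-symbol terms -p_i * log2(p_i) with p_i = f_i/46:
  p = 6/46 = 0.130435: log2(p) = -2.938599, -p*log2(p) = 0.383296
  p = 20/46 = 0.434783: log2(p) = -1.201634, -p*log2(p) = 0.522450
  p = 13/46 = 0.282609: log2(p) = -1.823122, -p*log2(p) = 0.515230
  p = 7/46 = 0.152174: log2(p) = -2.716207, -p*log2(p) = 0.413336
H = 0.383296 + 0.522450 + 0.515230 + 0.413336 = 1.834312

H = 1.8343 bits/symbol


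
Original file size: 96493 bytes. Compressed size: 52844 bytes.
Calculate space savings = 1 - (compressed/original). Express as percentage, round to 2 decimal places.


ratio = compressed/original = 52844/96493 = 0.547646
savings = 1 - ratio = 1 - 0.547646 = 0.452354
as a percentage: 0.452354 * 100 = 45.24%

Space savings = 1 - 52844/96493 = 45.24%


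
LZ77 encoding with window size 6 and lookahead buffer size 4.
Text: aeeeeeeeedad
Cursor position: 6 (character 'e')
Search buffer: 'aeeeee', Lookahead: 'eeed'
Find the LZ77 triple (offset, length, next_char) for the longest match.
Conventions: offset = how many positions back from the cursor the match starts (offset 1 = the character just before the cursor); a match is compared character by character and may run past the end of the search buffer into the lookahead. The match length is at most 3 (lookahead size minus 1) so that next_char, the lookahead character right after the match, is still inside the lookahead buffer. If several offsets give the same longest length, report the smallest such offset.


Try each offset into the search buffer:
  offset=1 (pos 5, char 'e'): match length 3
  offset=2 (pos 4, char 'e'): match length 3
  offset=3 (pos 3, char 'e'): match length 3
  offset=4 (pos 2, char 'e'): match length 3
  offset=5 (pos 1, char 'e'): match length 3
  offset=6 (pos 0, char 'a'): match length 0
Longest match has length 3, found at offsets 1, 2, 3, 4, 5; take the smallest, offset 1.
next_char = character at position 6 + 3 = 9 -> 'd'

Best match: offset=1, length=3 (matching 'eee' starting at position 5)
LZ77 triple: (1, 3, 'd')


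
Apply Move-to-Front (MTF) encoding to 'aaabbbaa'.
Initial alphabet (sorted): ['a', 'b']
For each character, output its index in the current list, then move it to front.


MTF encoding:
'a': index 0 in ['a', 'b'] -> ['a', 'b']
'a': index 0 in ['a', 'b'] -> ['a', 'b']
'a': index 0 in ['a', 'b'] -> ['a', 'b']
'b': index 1 in ['a', 'b'] -> ['b', 'a']
'b': index 0 in ['b', 'a'] -> ['b', 'a']
'b': index 0 in ['b', 'a'] -> ['b', 'a']
'a': index 1 in ['b', 'a'] -> ['a', 'b']
'a': index 0 in ['a', 'b'] -> ['a', 'b']


Output: [0, 0, 0, 1, 0, 0, 1, 0]


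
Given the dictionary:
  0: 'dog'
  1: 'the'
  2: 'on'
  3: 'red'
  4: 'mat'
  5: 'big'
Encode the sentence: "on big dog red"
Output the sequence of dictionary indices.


Look up each word in the dictionary:
  'on' -> 2
  'big' -> 5
  'dog' -> 0
  'red' -> 3

Encoded: [2, 5, 0, 3]


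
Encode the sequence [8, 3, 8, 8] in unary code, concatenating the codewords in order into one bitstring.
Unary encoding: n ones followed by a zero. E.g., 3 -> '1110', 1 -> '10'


Encode each number as n ones followed by a terminating 0:
  8 -> 111111110 (9 bits)
  3 -> 1110 (4 bits)
  8 -> 111111110 (9 bits)
  8 -> 111111110 (9 bits)
Total length = 9 + 4 + 9 + 9 = 31 bits.

Unary([8, 3, 8, 8]) = 1111111101110111111110111111110 (31 bits)


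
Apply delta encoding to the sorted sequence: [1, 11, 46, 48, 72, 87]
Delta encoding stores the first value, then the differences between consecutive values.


First value: 1
Deltas:
  11 - 1 = 10
  46 - 11 = 35
  48 - 46 = 2
  72 - 48 = 24
  87 - 72 = 15


Delta encoded: [1, 10, 35, 2, 24, 15]


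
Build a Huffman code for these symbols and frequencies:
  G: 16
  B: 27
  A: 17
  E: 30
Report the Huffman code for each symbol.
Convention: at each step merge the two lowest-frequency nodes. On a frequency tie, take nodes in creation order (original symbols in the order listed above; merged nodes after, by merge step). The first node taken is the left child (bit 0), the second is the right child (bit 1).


Huffman tree construction:
Step 1: Merge G(16) + A(17) = 33
Step 2: Merge B(27) + E(30) = 57
Step 3: Merge (G+A)(33) + (B+E)(57) = 90
Read each symbol's code off the tree from the root (left child = 0, right child = 1).

Codes:
  G: 00 (length 2)
  B: 10 (length 2)
  A: 01 (length 2)
  E: 11 (length 2)
Average code length: 180/90 = 2.0000 bits/symbol


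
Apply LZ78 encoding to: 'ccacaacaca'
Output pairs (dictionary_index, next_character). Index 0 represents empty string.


LZ78 encoding steps:
Dictionary: {0: ''}
Step 1: w='' (idx 0), next='c' -> output (0, 'c'), add 'c' as idx 1
Step 2: w='c' (idx 1), next='a' -> output (1, 'a'), add 'ca' as idx 2
Step 3: w='ca' (idx 2), next='a' -> output (2, 'a'), add 'caa' as idx 3
Step 4: w='ca' (idx 2), next='c' -> output (2, 'c'), add 'cac' as idx 4
Step 5: w='' (idx 0), next='a' -> output (0, 'a'), add 'a' as idx 5


Encoded: [(0, 'c'), (1, 'a'), (2, 'a'), (2, 'c'), (0, 'a')]


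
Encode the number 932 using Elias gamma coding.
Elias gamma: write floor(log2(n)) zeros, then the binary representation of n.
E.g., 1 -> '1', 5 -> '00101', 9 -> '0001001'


num_bits = floor(log2(932)) + 1 = 10
leading_zeros = num_bits - 1 = 9
binary(932) = 1110100100

Elias gamma(932) = '000000000' + '1110100100' = 0000000001110100100 (19 bits)


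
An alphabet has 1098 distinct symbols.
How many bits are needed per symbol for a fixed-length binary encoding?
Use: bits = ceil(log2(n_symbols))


log2(1098) = 10.1007
Bracket: 2^10 = 1024 < 1098 <= 2^11 = 2048
So ceil(log2(1098)) = 11

bits = ceil(log2(1098)) = ceil(10.1007) = 11 bits


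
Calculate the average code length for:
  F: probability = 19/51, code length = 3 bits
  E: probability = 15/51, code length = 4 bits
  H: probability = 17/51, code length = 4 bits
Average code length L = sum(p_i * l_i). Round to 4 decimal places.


Weighted contributions p_i * l_i:
  F: (19/51) * 3 = 57/51
  E: (15/51) * 4 = 60/51
  H: (17/51) * 4 = 68/51
Sum = (57 + 60 + 68)/51 = 185/51

L = 185/51 = 3.6275 bits/symbol


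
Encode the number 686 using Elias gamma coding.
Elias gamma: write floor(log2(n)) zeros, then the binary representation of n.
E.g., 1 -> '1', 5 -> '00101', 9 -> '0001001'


num_bits = floor(log2(686)) + 1 = 10
leading_zeros = num_bits - 1 = 9
binary(686) = 1010101110

Elias gamma(686) = '000000000' + '1010101110' = 0000000001010101110 (19 bits)


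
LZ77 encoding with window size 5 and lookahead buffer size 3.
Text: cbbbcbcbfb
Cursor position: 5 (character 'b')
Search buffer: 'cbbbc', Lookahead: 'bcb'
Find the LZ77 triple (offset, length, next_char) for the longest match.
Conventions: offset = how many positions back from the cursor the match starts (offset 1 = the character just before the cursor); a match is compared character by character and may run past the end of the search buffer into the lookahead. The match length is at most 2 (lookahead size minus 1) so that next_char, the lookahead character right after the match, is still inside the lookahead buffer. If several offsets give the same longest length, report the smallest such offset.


Try each offset into the search buffer:
  offset=1 (pos 4, char 'c'): match length 0
  offset=2 (pos 3, char 'b'): match length 2
  offset=3 (pos 2, char 'b'): match length 1
  offset=4 (pos 1, char 'b'): match length 1
  offset=5 (pos 0, char 'c'): match length 0
Longest match has length 2 at offset 2.
next_char = character at position 5 + 2 = 7 -> 'b'

Best match: offset=2, length=2 (matching 'bc' starting at position 3)
LZ77 triple: (2, 2, 'b')


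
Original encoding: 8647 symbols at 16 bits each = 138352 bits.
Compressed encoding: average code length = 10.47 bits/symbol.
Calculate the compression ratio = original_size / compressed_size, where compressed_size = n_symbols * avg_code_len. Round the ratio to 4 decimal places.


original_size = n_symbols * orig_bits = 8647 * 16 = 138352 bits
compressed_size = n_symbols * avg_code_len = 8647 * 10.47 = 90534.09 bits
ratio = original_size / compressed_size = 138352 / 90534.09 = 1.5282

Compression ratio = 1.5282


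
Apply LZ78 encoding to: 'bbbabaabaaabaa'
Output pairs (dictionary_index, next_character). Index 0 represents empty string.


LZ78 encoding steps:
Dictionary: {0: ''}
Step 1: w='' (idx 0), next='b' -> output (0, 'b'), add 'b' as idx 1
Step 2: w='b' (idx 1), next='b' -> output (1, 'b'), add 'bb' as idx 2
Step 3: w='' (idx 0), next='a' -> output (0, 'a'), add 'a' as idx 3
Step 4: w='b' (idx 1), next='a' -> output (1, 'a'), add 'ba' as idx 4
Step 5: w='a' (idx 3), next='b' -> output (3, 'b'), add 'ab' as idx 5
Step 6: w='a' (idx 3), next='a' -> output (3, 'a'), add 'aa' as idx 6
Step 7: w='ab' (idx 5), next='a' -> output (5, 'a'), add 'aba' as idx 7
Step 8: w='a' (idx 3), end of input -> output (3, '')


Encoded: [(0, 'b'), (1, 'b'), (0, 'a'), (1, 'a'), (3, 'b'), (3, 'a'), (5, 'a'), (3, '')]


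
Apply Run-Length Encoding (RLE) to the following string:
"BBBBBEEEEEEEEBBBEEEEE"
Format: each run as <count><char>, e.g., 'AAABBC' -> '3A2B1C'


Scanning runs left to right:
  i=0: run of 'B' x 5 -> '5B'
  i=5: run of 'E' x 8 -> '8E'
  i=13: run of 'B' x 3 -> '3B'
  i=16: run of 'E' x 5 -> '5E'

RLE = 5B8E3B5E


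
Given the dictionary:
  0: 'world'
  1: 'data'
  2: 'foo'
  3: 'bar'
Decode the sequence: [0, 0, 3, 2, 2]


Look up each index in the dictionary:
  0 -> 'world'
  0 -> 'world'
  3 -> 'bar'
  2 -> 'foo'
  2 -> 'foo'

Decoded: "world world bar foo foo"


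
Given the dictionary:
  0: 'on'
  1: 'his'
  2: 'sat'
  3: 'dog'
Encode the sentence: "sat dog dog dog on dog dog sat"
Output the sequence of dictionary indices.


Look up each word in the dictionary:
  'sat' -> 2
  'dog' -> 3
  'dog' -> 3
  'dog' -> 3
  'on' -> 0
  'dog' -> 3
  'dog' -> 3
  'sat' -> 2

Encoded: [2, 3, 3, 3, 0, 3, 3, 2]


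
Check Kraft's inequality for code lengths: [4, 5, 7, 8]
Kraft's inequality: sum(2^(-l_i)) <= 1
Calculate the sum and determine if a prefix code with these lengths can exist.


Sum = 2^(-4) + 2^(-5) + 2^(-7) + 2^(-8)
    = 0.0625 + 0.03125 + 0.0078125 + 0.00390625
    = 27/256 = 0.10546875
Since 0.10546875 <= 1, Kraft's inequality IS satisfied.
A prefix code with these lengths CAN exist.

Kraft sum = 0.10546875. Satisfied.


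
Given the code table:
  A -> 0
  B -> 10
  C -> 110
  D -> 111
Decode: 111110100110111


Decoding:
111 -> D
110 -> C
10 -> B
0 -> A
110 -> C
111 -> D


Result: DCBACD


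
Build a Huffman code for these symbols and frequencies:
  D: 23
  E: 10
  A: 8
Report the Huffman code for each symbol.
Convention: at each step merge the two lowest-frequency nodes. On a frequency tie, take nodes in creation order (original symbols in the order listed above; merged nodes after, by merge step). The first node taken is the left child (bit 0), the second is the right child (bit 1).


Huffman tree construction:
Step 1: Merge A(8) + E(10) = 18
Step 2: Merge (A+E)(18) + D(23) = 41
Read each symbol's code off the tree from the root (left child = 0, right child = 1).

Codes:
  D: 1 (length 1)
  E: 01 (length 2)
  A: 00 (length 2)
Average code length: 59/41 = 1.4390 bits/symbol


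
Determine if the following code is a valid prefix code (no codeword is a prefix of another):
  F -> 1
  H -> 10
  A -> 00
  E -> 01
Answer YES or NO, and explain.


Checking each pair (does one codeword prefix another?):
  F='1' vs H='10': prefix -- VIOLATION

NO -- this is NOT a valid prefix code. F (1) is a prefix of H (10).


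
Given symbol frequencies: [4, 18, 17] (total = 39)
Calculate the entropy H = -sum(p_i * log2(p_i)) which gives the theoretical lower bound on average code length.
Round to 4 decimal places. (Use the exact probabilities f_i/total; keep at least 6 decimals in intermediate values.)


Per-symbol terms -p_i * log2(p_i) with p_i = f_i/39:
  p = 4/39 = 0.102564: log2(p) = -3.285402, -p*log2(p) = 0.336964
  p = 18/39 = 0.461538: log2(p) = -1.115477, -p*log2(p) = 0.514836
  p = 17/39 = 0.435897: log2(p) = -1.197939, -p*log2(p) = 0.522179
H = 0.336964 + 0.514836 + 0.522179 = 1.373979

H = 1.374 bits/symbol


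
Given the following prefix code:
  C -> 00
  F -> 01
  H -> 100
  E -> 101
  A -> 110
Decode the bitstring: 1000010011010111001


Decoding step by step:
Bits 100 -> H
Bits 00 -> C
Bits 100 -> H
Bits 110 -> A
Bits 101 -> E
Bits 110 -> A
Bits 01 -> F


Decoded message: HCHAEAF


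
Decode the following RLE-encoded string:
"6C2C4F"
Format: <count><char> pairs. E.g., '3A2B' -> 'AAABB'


Expanding each <count><char> pair:
  6C -> 'CCCCCC'
  2C -> 'CC'
  4F -> 'FFFF'

Decoded = CCCCCCCCFFFF


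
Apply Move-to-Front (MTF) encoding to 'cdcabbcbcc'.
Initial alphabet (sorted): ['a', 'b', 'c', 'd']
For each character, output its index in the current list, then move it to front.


MTF encoding:
'c': index 2 in ['a', 'b', 'c', 'd'] -> ['c', 'a', 'b', 'd']
'd': index 3 in ['c', 'a', 'b', 'd'] -> ['d', 'c', 'a', 'b']
'c': index 1 in ['d', 'c', 'a', 'b'] -> ['c', 'd', 'a', 'b']
'a': index 2 in ['c', 'd', 'a', 'b'] -> ['a', 'c', 'd', 'b']
'b': index 3 in ['a', 'c', 'd', 'b'] -> ['b', 'a', 'c', 'd']
'b': index 0 in ['b', 'a', 'c', 'd'] -> ['b', 'a', 'c', 'd']
'c': index 2 in ['b', 'a', 'c', 'd'] -> ['c', 'b', 'a', 'd']
'b': index 1 in ['c', 'b', 'a', 'd'] -> ['b', 'c', 'a', 'd']
'c': index 1 in ['b', 'c', 'a', 'd'] -> ['c', 'b', 'a', 'd']
'c': index 0 in ['c', 'b', 'a', 'd'] -> ['c', 'b', 'a', 'd']


Output: [2, 3, 1, 2, 3, 0, 2, 1, 1, 0]


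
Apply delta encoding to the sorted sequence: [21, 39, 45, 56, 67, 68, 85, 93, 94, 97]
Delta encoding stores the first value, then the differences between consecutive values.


First value: 21
Deltas:
  39 - 21 = 18
  45 - 39 = 6
  56 - 45 = 11
  67 - 56 = 11
  68 - 67 = 1
  85 - 68 = 17
  93 - 85 = 8
  94 - 93 = 1
  97 - 94 = 3


Delta encoded: [21, 18, 6, 11, 11, 1, 17, 8, 1, 3]


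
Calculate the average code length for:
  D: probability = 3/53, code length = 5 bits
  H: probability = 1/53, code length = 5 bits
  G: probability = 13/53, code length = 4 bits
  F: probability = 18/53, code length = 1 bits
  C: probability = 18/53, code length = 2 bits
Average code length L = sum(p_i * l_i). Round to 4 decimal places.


Weighted contributions p_i * l_i:
  D: (3/53) * 5 = 15/53
  H: (1/53) * 5 = 5/53
  G: (13/53) * 4 = 52/53
  F: (18/53) * 1 = 18/53
  C: (18/53) * 2 = 36/53
Sum = (15 + 5 + 52 + 18 + 36)/53 = 126/53

L = 126/53 = 2.3774 bits/symbol


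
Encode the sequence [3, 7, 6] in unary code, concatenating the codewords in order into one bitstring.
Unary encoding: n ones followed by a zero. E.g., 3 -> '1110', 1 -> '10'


Encode each number as n ones followed by a terminating 0:
  3 -> 1110 (4 bits)
  7 -> 11111110 (8 bits)
  6 -> 1111110 (7 bits)
Total length = 4 + 8 + 7 = 19 bits.

Unary([3, 7, 6]) = 1110111111101111110 (19 bits)


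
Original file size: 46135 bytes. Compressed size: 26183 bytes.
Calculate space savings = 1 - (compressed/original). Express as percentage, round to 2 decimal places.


ratio = compressed/original = 26183/46135 = 0.56753
savings = 1 - ratio = 1 - 0.56753 = 0.43247
as a percentage: 0.43247 * 100 = 43.25%

Space savings = 1 - 26183/46135 = 43.25%


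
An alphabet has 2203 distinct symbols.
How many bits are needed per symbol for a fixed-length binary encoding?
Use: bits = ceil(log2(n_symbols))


log2(2203) = 11.1053
Bracket: 2^11 = 2048 < 2203 <= 2^12 = 4096
So ceil(log2(2203)) = 12

bits = ceil(log2(2203)) = ceil(11.1053) = 12 bits


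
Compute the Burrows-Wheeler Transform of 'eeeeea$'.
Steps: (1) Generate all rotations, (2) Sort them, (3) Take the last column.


Rotations (sorted):
  0: $eeeeea -> last char: a
  1: a$eeeee -> last char: e
  2: ea$eeee -> last char: e
  3: eea$eee -> last char: e
  4: eeea$ee -> last char: e
  5: eeeea$e -> last char: e
  6: eeeeea$ -> last char: $


BWT = aeeeee$


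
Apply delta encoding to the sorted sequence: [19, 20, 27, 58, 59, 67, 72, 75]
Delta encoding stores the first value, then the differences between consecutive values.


First value: 19
Deltas:
  20 - 19 = 1
  27 - 20 = 7
  58 - 27 = 31
  59 - 58 = 1
  67 - 59 = 8
  72 - 67 = 5
  75 - 72 = 3


Delta encoded: [19, 1, 7, 31, 1, 8, 5, 3]


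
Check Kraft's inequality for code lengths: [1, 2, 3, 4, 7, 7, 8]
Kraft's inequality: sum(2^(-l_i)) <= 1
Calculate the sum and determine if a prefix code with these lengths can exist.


Sum = 2^(-1) + 2^(-2) + 2^(-3) + 2^(-4) + 2^(-7) + 2^(-7) + 2^(-8)
    = 0.5 + 0.25 + 0.125 + 0.0625 + 0.0078125 + 0.0078125 + 0.00390625
    = 245/256 = 0.95703125
Since 0.95703125 <= 1, Kraft's inequality IS satisfied.
A prefix code with these lengths CAN exist.

Kraft sum = 0.95703125. Satisfied.


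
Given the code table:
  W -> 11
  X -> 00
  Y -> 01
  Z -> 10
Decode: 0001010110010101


Decoding:
00 -> X
01 -> Y
01 -> Y
01 -> Y
10 -> Z
01 -> Y
01 -> Y
01 -> Y


Result: XYYYZYYY


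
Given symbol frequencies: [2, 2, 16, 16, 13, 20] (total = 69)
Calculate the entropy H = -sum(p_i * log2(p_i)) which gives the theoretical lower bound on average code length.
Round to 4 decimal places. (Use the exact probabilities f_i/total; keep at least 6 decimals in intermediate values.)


Per-symbol terms -p_i * log2(p_i) with p_i = f_i/69:
  p = 2/69 = 0.028986: log2(p) = -5.108524, -p*log2(p) = 0.148073
  p = 2/69 = 0.028986: log2(p) = -5.108524, -p*log2(p) = 0.148073
  p = 16/69 = 0.231884: log2(p) = -2.108524, -p*log2(p) = 0.488933
  p = 16/69 = 0.231884: log2(p) = -2.108524, -p*log2(p) = 0.488933
  p = 13/69 = 0.188406: log2(p) = -2.408085, -p*log2(p) = 0.453697
  p = 20/69 = 0.289855: log2(p) = -1.786596, -p*log2(p) = 0.517854
H = 0.148073 + 0.148073 + 0.488933 + 0.488933 + 0.453697 + 0.517854 = 2.245563

H = 2.2456 bits/symbol


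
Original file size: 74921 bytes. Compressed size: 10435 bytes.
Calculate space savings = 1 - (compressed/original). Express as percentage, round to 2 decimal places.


ratio = compressed/original = 10435/74921 = 0.13928
savings = 1 - ratio = 1 - 0.13928 = 0.86072
as a percentage: 0.86072 * 100 = 86.07%

Space savings = 1 - 10435/74921 = 86.07%


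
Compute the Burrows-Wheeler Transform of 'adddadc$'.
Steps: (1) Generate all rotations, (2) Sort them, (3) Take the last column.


Rotations (sorted):
  0: $adddadc -> last char: c
  1: adc$addd -> last char: d
  2: adddadc$ -> last char: $
  3: c$adddad -> last char: d
  4: dadc$add -> last char: d
  5: dc$addda -> last char: a
  6: ddadc$ad -> last char: d
  7: dddadc$a -> last char: a


BWT = cd$ddada


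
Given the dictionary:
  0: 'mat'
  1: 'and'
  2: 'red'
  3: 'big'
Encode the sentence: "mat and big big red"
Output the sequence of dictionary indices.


Look up each word in the dictionary:
  'mat' -> 0
  'and' -> 1
  'big' -> 3
  'big' -> 3
  'red' -> 2

Encoded: [0, 1, 3, 3, 2]


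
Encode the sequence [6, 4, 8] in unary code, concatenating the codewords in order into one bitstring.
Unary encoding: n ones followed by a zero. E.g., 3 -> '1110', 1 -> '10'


Encode each number as n ones followed by a terminating 0:
  6 -> 1111110 (7 bits)
  4 -> 11110 (5 bits)
  8 -> 111111110 (9 bits)
Total length = 7 + 5 + 9 = 21 bits.

Unary([6, 4, 8]) = 111111011110111111110 (21 bits)


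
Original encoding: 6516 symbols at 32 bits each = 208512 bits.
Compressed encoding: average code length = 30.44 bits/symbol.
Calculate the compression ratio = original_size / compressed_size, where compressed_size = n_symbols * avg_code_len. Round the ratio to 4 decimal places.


original_size = n_symbols * orig_bits = 6516 * 32 = 208512 bits
compressed_size = n_symbols * avg_code_len = 6516 * 30.44 = 198347.04 bits
ratio = original_size / compressed_size = 208512 / 198347.04 = 1.0512

Compression ratio = 1.0512


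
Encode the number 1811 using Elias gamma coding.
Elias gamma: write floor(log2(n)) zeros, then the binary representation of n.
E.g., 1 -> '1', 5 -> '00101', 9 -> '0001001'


num_bits = floor(log2(1811)) + 1 = 11
leading_zeros = num_bits - 1 = 10
binary(1811) = 11100010011

Elias gamma(1811) = '0000000000' + '11100010011' = 000000000011100010011 (21 bits)


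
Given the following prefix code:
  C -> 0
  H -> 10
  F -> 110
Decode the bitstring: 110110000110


Decoding step by step:
Bits 110 -> F
Bits 110 -> F
Bits 0 -> C
Bits 0 -> C
Bits 0 -> C
Bits 110 -> F


Decoded message: FFCCCF


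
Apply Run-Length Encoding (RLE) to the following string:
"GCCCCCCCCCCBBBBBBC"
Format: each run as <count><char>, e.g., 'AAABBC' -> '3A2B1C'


Scanning runs left to right:
  i=0: run of 'G' x 1 -> '1G'
  i=1: run of 'C' x 10 -> '10C'
  i=11: run of 'B' x 6 -> '6B'
  i=17: run of 'C' x 1 -> '1C'

RLE = 1G10C6B1C


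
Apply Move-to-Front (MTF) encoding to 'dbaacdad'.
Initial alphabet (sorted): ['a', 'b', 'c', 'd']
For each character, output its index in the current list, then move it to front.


MTF encoding:
'd': index 3 in ['a', 'b', 'c', 'd'] -> ['d', 'a', 'b', 'c']
'b': index 2 in ['d', 'a', 'b', 'c'] -> ['b', 'd', 'a', 'c']
'a': index 2 in ['b', 'd', 'a', 'c'] -> ['a', 'b', 'd', 'c']
'a': index 0 in ['a', 'b', 'd', 'c'] -> ['a', 'b', 'd', 'c']
'c': index 3 in ['a', 'b', 'd', 'c'] -> ['c', 'a', 'b', 'd']
'd': index 3 in ['c', 'a', 'b', 'd'] -> ['d', 'c', 'a', 'b']
'a': index 2 in ['d', 'c', 'a', 'b'] -> ['a', 'd', 'c', 'b']
'd': index 1 in ['a', 'd', 'c', 'b'] -> ['d', 'a', 'c', 'b']


Output: [3, 2, 2, 0, 3, 3, 2, 1]


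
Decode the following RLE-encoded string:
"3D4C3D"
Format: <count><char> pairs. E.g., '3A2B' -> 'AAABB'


Expanding each <count><char> pair:
  3D -> 'DDD'
  4C -> 'CCCC'
  3D -> 'DDD'

Decoded = DDDCCCCDDD


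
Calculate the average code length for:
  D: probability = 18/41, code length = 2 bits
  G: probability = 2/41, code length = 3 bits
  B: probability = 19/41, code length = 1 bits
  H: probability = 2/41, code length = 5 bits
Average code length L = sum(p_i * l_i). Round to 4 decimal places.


Weighted contributions p_i * l_i:
  D: (18/41) * 2 = 36/41
  G: (2/41) * 3 = 6/41
  B: (19/41) * 1 = 19/41
  H: (2/41) * 5 = 10/41
Sum = (36 + 6 + 19 + 10)/41 = 71/41

L = 71/41 = 1.7317 bits/symbol


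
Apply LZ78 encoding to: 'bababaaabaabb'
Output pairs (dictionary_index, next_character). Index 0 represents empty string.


LZ78 encoding steps:
Dictionary: {0: ''}
Step 1: w='' (idx 0), next='b' -> output (0, 'b'), add 'b' as idx 1
Step 2: w='' (idx 0), next='a' -> output (0, 'a'), add 'a' as idx 2
Step 3: w='b' (idx 1), next='a' -> output (1, 'a'), add 'ba' as idx 3
Step 4: w='ba' (idx 3), next='a' -> output (3, 'a'), add 'baa' as idx 4
Step 5: w='a' (idx 2), next='b' -> output (2, 'b'), add 'ab' as idx 5
Step 6: w='a' (idx 2), next='a' -> output (2, 'a'), add 'aa' as idx 6
Step 7: w='b' (idx 1), next='b' -> output (1, 'b'), add 'bb' as idx 7


Encoded: [(0, 'b'), (0, 'a'), (1, 'a'), (3, 'a'), (2, 'b'), (2, 'a'), (1, 'b')]


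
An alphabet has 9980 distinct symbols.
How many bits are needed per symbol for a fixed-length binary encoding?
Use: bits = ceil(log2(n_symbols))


log2(9980) = 13.2848
Bracket: 2^13 = 8192 < 9980 <= 2^14 = 16384
So ceil(log2(9980)) = 14

bits = ceil(log2(9980)) = ceil(13.2848) = 14 bits


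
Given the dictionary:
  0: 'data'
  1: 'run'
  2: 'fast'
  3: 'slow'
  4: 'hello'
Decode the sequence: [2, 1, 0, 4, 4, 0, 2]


Look up each index in the dictionary:
  2 -> 'fast'
  1 -> 'run'
  0 -> 'data'
  4 -> 'hello'
  4 -> 'hello'
  0 -> 'data'
  2 -> 'fast'

Decoded: "fast run data hello hello data fast"


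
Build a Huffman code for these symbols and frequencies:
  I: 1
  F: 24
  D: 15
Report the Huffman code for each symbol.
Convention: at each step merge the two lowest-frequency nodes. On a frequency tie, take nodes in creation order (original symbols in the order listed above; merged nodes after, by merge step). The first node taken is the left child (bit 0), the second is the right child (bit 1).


Huffman tree construction:
Step 1: Merge I(1) + D(15) = 16
Step 2: Merge (I+D)(16) + F(24) = 40
Read each symbol's code off the tree from the root (left child = 0, right child = 1).

Codes:
  I: 00 (length 2)
  F: 1 (length 1)
  D: 01 (length 2)
Average code length: 56/40 = 1.4000 bits/symbol


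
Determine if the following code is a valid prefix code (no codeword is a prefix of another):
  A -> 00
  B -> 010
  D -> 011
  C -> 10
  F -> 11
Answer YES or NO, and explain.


Checking each pair (does one codeword prefix another?):
  A='00' vs B='010': no prefix
  A='00' vs D='011': no prefix
  A='00' vs C='10': no prefix
  A='00' vs F='11': no prefix
  B='010' vs A='00': no prefix
  B='010' vs D='011': no prefix
  B='010' vs C='10': no prefix
  B='010' vs F='11': no prefix
  D='011' vs A='00': no prefix
  D='011' vs B='010': no prefix
  D='011' vs C='10': no prefix
  D='011' vs F='11': no prefix
  C='10' vs A='00': no prefix
  C='10' vs B='010': no prefix
  C='10' vs D='011': no prefix
  C='10' vs F='11': no prefix
  F='11' vs A='00': no prefix
  F='11' vs B='010': no prefix
  F='11' vs D='011': no prefix
  F='11' vs C='10': no prefix
No violation found over all pairs.

YES -- this is a valid prefix code. No codeword is a prefix of any other codeword.


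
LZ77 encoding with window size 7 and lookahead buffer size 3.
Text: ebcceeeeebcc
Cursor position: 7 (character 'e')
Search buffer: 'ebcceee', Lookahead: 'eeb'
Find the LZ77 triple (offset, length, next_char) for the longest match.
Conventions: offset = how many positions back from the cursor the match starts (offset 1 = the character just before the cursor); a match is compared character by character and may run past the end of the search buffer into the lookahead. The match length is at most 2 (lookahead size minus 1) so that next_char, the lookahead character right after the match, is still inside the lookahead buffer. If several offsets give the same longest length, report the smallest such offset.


Try each offset into the search buffer:
  offset=1 (pos 6, char 'e'): match length 2
  offset=2 (pos 5, char 'e'): match length 2
  offset=3 (pos 4, char 'e'): match length 2
  offset=4 (pos 3, char 'c'): match length 0
  offset=5 (pos 2, char 'c'): match length 0
  offset=6 (pos 1, char 'b'): match length 0
  offset=7 (pos 0, char 'e'): match length 1
Longest match has length 2, found at offsets 1, 2, 3; take the smallest, offset 1.
next_char = character at position 7 + 2 = 9 -> 'b'

Best match: offset=1, length=2 (matching 'ee' starting at position 6)
LZ77 triple: (1, 2, 'b')


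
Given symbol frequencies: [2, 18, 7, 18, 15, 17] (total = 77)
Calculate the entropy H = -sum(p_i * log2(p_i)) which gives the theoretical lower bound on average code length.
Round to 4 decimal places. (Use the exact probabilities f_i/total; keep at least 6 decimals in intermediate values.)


Per-symbol terms -p_i * log2(p_i) with p_i = f_i/77:
  p = 2/77 = 0.025974: log2(p) = -5.266787, -p*log2(p) = 0.136800
  p = 18/77 = 0.233766: log2(p) = -2.096862, -p*log2(p) = 0.490175
  p = 7/77 = 0.090909: log2(p) = -3.459432, -p*log2(p) = 0.314494
  p = 18/77 = 0.233766: log2(p) = -2.096862, -p*log2(p) = 0.490175
  p = 15/77 = 0.194805: log2(p) = -2.359896, -p*log2(p) = 0.459720
  p = 17/77 = 0.220779: log2(p) = -2.179324, -p*log2(p) = 0.481149
H = 0.136800 + 0.490175 + 0.314494 + 0.490175 + 0.459720 + 0.481149 = 2.372513

H = 2.3725 bits/symbol
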